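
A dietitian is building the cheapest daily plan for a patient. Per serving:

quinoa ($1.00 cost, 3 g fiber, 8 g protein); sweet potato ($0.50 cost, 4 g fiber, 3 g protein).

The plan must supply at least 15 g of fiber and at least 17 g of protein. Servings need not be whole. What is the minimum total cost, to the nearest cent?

An LP optimum is at a vertex; with two nutrient constraints at most two foods are used. Check each candidate.
quinoa only: max(15/3, 17/8) = 5 servings → $5.00.
sweet potato only: max(15/4, 17/3) = 5.667 servings → $2.83.
quinoa + sweet potato with both tight: 1 serving and 3 servings → $2.50.
The minimum over all feasible corners is $2.50.

$2.50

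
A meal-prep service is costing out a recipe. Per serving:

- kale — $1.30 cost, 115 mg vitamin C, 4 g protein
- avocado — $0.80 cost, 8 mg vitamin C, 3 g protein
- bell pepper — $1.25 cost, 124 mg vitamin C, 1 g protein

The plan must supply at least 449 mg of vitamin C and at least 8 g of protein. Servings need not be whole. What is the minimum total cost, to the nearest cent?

$4.73

An LP optimum is at a vertex; with two nutrient constraints at most two foods are used. Check each candidate.
kale only: max(449/115, 8/4) = 3.904 servings → $5.08.
avocado only: max(449/8, 8/3) = 56.12 servings → $44.90.
bell pepper only: max(449/124, 8/1) = 8 servings → $10.00.
kale + avocado: intersection lies outside the first quadrant.
kale + bell pepper with both tight: 1.425 servings and 2.299 servings → $4.73.
avocado + bell pepper with both tight: 1.492 servings and 3.525 servings → $5.60.
So the least-cost plan costs $4.73.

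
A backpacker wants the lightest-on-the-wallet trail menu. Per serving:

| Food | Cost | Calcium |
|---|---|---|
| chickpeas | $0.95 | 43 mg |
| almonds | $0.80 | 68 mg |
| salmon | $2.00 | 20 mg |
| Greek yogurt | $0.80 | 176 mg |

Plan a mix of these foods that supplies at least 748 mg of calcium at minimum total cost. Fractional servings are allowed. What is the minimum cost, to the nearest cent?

$3.40

Cost per mg of calcium: Greek yogurt $0.0045, almonds $0.0118, chickpeas $0.0221, salmon $0.1000.
With no serving limits, use only Greek yogurt: 748 mg / 176 mg = 4.25 servings × $0.80 = $3.40.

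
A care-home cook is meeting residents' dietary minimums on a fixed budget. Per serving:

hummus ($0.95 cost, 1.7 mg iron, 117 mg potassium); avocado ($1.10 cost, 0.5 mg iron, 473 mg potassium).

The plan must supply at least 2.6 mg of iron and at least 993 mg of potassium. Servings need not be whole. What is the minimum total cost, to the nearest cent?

The cheapest plan sits at a corner of the feasible region — with two constraints it uses at most two foods.
hummus only: max(2.6/1.7, 993/117) = 8.487 servings → $8.06.
avocado only: max(2.6/0.5, 993/473) = 5.2 servings → $5.72.
hummus + avocado with both tight: 0.9835 servings and 1.856 servings → $2.98.
The minimum over all feasible corners is $2.98.

$2.98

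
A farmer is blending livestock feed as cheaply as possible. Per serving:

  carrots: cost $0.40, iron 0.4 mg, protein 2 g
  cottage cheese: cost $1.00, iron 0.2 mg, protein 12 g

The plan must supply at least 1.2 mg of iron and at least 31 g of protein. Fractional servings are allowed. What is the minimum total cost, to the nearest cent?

$3.02

Minimising a linear cost over {iron ≥ 1.2, protein ≥ 31, servings ≥ 0} — the optimum is at a vertex, using one or two foods.
carrots only: max(1.2/0.4, 31/2) = 15.5 servings → $6.20.
cottage cheese only: max(1.2/0.2, 31/12) = 6 servings → $6.00.
carrots + cottage cheese with both tight: 1.864 servings and 2.273 servings → $3.02.
So the least-cost plan costs $3.02.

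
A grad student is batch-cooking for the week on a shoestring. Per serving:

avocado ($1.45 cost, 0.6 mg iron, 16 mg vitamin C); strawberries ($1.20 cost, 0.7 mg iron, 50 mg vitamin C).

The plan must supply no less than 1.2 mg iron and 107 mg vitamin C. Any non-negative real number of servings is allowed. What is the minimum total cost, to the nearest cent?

$2.57

At the optimum either one food covers both requirements or two foods hit both targets exactly; no other combination can be cheaper.
avocado only: max(1.2/0.6, 107/16) = 6.688 servings → $9.70.
strawberries only: max(1.2/0.7, 107/50) = 2.14 servings → $2.57.
avocado + strawberries: intersection lies outside the first quadrant.
So the least-cost plan costs $2.57.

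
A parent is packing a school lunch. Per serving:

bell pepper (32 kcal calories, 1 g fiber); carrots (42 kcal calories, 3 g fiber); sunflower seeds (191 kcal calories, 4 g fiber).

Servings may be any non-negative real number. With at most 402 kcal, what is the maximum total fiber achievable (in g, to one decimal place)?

28.7 g

Fiber per kcal: carrots 0.07143, bell pepper 0.03125, sunflower seeds 0.02094.
With no serving limits, spend the whole calories allowance on carrots: 402 kcal / 42 kcal × 3 g = 28.7 g.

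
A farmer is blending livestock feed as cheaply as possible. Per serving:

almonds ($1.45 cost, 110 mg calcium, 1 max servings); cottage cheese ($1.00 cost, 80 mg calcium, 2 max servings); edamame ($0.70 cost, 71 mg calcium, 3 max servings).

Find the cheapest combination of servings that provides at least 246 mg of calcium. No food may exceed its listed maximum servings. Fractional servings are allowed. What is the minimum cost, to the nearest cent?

Cost per mg of calcium: edamame $0.0099, cottage cheese $0.0125, almonds $0.0132.
Take 3 servings of edamame: +213.0 mg calcium for $2.10 (total $2.10, still need 33.0 mg).
Take 0.4125 servings of cottage cheese: +33.0 mg calcium for $0.41 (total $2.51, still need 0.0 mg).
Filling from the cheapest source first is optimal under one linear minimum: $2.51.

$2.51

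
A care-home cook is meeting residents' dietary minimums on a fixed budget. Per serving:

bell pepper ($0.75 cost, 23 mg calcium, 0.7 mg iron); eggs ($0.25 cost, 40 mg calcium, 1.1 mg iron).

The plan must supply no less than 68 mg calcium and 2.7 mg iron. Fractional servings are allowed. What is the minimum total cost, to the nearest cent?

For a min-cost LP with two ≥-constraints, a basic feasible solution has at most two positive variables.
bell pepper only: max(68/23, 2.7/0.7) = 3.857 servings → $2.89.
eggs only: max(68/40, 2.7/1.1) = 2.455 servings → $0.61.
bell pepper + eggs: the both-tight solution has a negative serving — not a feasible corner.
So the least-cost plan costs $0.61.

$0.61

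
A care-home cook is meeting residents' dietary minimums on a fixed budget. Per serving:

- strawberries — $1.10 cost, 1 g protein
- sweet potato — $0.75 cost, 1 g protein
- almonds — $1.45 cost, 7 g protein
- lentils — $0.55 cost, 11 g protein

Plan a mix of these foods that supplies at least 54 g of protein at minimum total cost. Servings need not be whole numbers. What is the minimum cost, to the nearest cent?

Cost per g of protein: lentils $0.0500, almonds $0.2071, sweet potato $0.7500, strawberries $1.1000.
With no serving limits, use only lentils: 54 g / 11 g = 4.909 servings × $0.55 = $2.70.

$2.70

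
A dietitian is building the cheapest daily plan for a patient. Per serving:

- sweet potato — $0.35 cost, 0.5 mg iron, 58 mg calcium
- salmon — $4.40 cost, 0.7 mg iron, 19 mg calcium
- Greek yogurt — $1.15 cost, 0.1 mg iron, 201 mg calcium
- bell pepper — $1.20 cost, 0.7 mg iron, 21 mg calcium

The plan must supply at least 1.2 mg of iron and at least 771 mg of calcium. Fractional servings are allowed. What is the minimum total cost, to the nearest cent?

$4.44

sweet potato only: max(1.2/0.5, 771/58) = 13.29 servings → $4.65.
salmon only: max(1.2/0.7, 771/19) = 40.58 servings → $178.55.
Greek yogurt only: max(1.2/0.1, 771/201) = 12 servings → $13.80.
bell pepper only: max(1.2/0.7, 771/21) = 36.71 servings → $44.06.
sweet potato + salmon: the both-tight solution has a negative serving — not a feasible corner.
sweet potato + Greek yogurt with both tight: 1.733 servings and 3.336 servings → $4.44.
sweet potato + bell pepper with both targets exact would need a negative amount; discard.
salmon + Greek yogurt with both tight: 1.182 servings and 3.724 servings → $9.48.
salmon + bell pepper with both targets exact would need a negative amount; discard.
Greek yogurt + bell pepper with both tight: 3.712 servings and 1.184 servings → $5.69.
The minimum over all feasible corners is $4.44.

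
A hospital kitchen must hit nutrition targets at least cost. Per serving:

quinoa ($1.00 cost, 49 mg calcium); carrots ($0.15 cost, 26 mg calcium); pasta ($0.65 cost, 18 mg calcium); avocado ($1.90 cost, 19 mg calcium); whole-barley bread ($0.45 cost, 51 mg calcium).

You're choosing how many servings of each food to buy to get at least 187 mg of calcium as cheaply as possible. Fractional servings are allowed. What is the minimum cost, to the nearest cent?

$1.08

Cost per mg of calcium: carrots $0.0058, whole-barley bread $0.0088, quinoa $0.0204, pasta $0.0361, avocado $0.1000.
With no serving limits, use only carrots: 187 mg / 26 mg = 7.192 servings × $0.15 = $1.08.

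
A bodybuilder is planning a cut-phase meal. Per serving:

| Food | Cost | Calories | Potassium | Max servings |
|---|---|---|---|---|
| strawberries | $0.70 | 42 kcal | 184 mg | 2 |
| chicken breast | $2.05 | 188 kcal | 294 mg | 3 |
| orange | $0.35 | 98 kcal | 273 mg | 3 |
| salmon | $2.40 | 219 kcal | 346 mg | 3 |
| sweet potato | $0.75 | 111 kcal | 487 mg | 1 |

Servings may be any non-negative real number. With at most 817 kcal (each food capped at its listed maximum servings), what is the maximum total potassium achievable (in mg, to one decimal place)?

2192.2 mg

Potassium per kcal: sweet potato 4.387, strawberries 4.381, orange 2.786, salmon 1.58, chicken breast 1.564.
Take 1 serving of sweet potato: uses 111 kcal, +487.0 mg potassium (running total 487.0 mg).
Take 2 servings of strawberries: uses 84 kcal, +368.0 mg potassium (running total 855.0 mg).
Take 3 servings of orange: uses 294 kcal, +819.0 mg potassium (running total 1674.0 mg).
Take 1.498 servings of salmon: uses 328 kcal, +518.2 mg potassium (running total 2192.2 mg).
Greedy by best ratio exhausts the calories allowance optimally: 2192.2 mg.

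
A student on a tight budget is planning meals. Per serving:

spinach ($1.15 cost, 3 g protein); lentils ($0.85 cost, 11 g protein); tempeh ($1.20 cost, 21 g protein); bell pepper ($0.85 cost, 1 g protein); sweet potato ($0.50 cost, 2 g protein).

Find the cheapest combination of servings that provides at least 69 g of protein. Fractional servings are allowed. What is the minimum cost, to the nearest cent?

$3.94

Cost per g of protein: tempeh $0.0571, lentils $0.0773, sweet potato $0.2500, spinach $0.3833, bell pepper $0.8500.
With no serving limits, use only tempeh: 69 g / 21 g = 3.286 servings × $1.20 = $3.94.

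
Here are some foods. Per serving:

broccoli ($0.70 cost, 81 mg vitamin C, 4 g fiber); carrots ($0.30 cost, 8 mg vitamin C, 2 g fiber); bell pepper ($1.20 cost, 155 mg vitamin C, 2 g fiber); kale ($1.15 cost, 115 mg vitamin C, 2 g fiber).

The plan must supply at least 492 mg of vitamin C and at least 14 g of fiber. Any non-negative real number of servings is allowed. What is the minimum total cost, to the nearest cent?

With two linear requirements the optimum uses one or two foods; enumerate the corners.
broccoli only: max(492/81, 14/4) = 6.074 servings → $4.25.
carrots only: max(492/8, 14/2) = 61.5 servings → $18.45.
bell pepper only: max(492/155, 14/2) = 7 servings → $8.40.
kale only: max(492/115, 14/2) = 7 servings → $8.05.
broccoli + carrots: the both-tight solution has a negative serving — not a feasible corner.
broccoli + bell pepper with both tight: 2.59 servings and 1.821 servings → $4.00.
broccoli + kale with both tight: 2.101 servings and 2.799 servings → $4.69.
carrots + bell pepper with both tight: 4.034 servings and 2.966 servings → $4.77.
carrots + kale with both tight: 2.925 servings and 4.075 servings → $5.56.
bell pepper + kale: the both-tight solution has a negative serving — not a feasible corner.
The minimum over all feasible corners is $4.00.

$4.00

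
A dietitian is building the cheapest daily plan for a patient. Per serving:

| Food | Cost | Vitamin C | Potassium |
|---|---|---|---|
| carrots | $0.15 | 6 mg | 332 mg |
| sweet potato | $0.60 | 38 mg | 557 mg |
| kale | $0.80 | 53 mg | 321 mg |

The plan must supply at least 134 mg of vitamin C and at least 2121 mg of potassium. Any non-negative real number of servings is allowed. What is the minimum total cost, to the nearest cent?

$2.15

At the optimum either one food covers both requirements or two foods hit both targets exactly; no other combination can be cheaper.
carrots only: max(134/6, 2121/332) = 22.33 servings → $3.35.
sweet potato only: max(134/38, 2121/557) = 3.808 servings → $2.28.
kale only: max(134/53, 2121/321) = 6.607 servings → $5.29.
carrots + sweet potato with both tight: 0.6427 servings and 3.425 servings → $2.15.
carrots + kale with both tight: 4.429 servings and 2.027 servings → $2.29.
sweet potato + kale with both targets exact would need a negative amount; discard.
So the least-cost plan costs $2.15.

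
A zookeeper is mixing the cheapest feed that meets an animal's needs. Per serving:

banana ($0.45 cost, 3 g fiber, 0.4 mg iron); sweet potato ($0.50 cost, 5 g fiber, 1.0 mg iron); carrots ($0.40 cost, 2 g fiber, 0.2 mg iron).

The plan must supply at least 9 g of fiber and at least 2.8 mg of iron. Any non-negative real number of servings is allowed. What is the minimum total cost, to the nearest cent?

$1.40

With two linear requirements the optimum uses one or two foods; enumerate the corners.
banana only: max(9/3, 2.8/0.4) = 7 servings → $3.15.
sweet potato only: max(9/5, 2.8/1.0) = 2.8 servings → $1.40.
carrots only: max(9/2, 2.8/0.2) = 14 servings → $5.60.
banana + sweet potato: intersection lies outside the first quadrant.
banana + carrots: intersection lies outside the first quadrant.
sweet potato + carrots: the both-tight solution has a negative serving — not a feasible corner.
So the least-cost plan costs $1.40.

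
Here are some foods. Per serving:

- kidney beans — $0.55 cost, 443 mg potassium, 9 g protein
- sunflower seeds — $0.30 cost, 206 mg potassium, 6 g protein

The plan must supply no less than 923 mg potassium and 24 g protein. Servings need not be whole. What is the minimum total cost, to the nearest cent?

$1.27

Compare the cost at each extreme point of the feasible region.
kidney beans only: max(923/443, 24/9) = 2.667 servings → $1.47.
sunflower seeds only: max(923/206, 24/6) = 4.481 servings → $1.34.
kidney beans + sunflower seeds with both tight: 0.7388 servings and 2.892 servings → $1.27.
So the least-cost plan costs $1.27.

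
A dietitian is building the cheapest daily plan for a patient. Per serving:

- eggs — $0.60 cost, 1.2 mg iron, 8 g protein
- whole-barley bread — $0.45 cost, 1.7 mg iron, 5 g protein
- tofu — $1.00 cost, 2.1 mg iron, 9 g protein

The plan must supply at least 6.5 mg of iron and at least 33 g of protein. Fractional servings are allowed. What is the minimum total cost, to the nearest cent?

$2.60

A basic optimal solution has at most two foods positive. Try each food alone and each pair with both targets met exactly.
eggs only: max(6.5/1.2, 33/8) = 5.417 servings → $3.25.
whole-barley bread only: max(6.5/1.7, 33/5) = 6.6 servings → $2.97.
tofu only: max(6.5/2.1, 33/9) = 3.667 servings → $3.67.
eggs + whole-barley bread with both tight: 3.105 servings and 1.632 servings → $2.60.
eggs + tofu with both tight: 1.8 servings and 2.067 servings → $3.15.
whole-barley bread + tofu: the both-tight solution has a negative serving — not a feasible corner.
The minimum over all feasible corners is $2.60.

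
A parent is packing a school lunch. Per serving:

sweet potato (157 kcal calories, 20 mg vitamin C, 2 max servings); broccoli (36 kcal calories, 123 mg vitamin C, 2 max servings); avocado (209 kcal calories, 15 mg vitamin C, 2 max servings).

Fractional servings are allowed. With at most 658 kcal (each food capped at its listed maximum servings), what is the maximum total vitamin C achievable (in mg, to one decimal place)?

305.5 mg

Vitamin C per kcal: broccoli 3.417, sweet potato 0.1274, avocado 0.07177.
Take 2 servings of broccoli: uses 72 kcal, +246.0 mg vitamin C (running total 246.0 mg).
Take 2 servings of sweet potato: uses 314 kcal, +40.0 mg vitamin C (running total 286.0 mg).
Take 1.301 servings of avocado: uses 272 kcal, +19.5 mg vitamin C (running total 305.5 mg).
Filling greedily by vitamin C-per-kcal is optimal for one linear limit, giving 305.5 mg.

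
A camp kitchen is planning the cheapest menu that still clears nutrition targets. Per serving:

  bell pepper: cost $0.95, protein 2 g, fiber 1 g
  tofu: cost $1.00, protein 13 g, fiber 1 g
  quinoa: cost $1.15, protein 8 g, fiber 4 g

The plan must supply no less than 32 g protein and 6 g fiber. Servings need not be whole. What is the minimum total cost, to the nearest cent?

At the optimum either one food covers both requirements or two foods hit both targets exactly; no other combination can be cheaper.
bell pepper only: max(32/2, 6/1) = 16 servings → $15.20.
tofu only: max(32/13, 6/1) = 6 servings → $6.00.
quinoa only: max(32/8, 6/4) = 4 servings → $4.60.
bell pepper + tofu with both tight: 4.182 servings and 1.818 servings → $5.79.
bell pepper + quinoa (both tight): parallel constraints — no distinct corner.
tofu + quinoa with both tight: 1.818 servings and 1.045 servings → $3.02.
So the least-cost plan costs $3.02.

$3.02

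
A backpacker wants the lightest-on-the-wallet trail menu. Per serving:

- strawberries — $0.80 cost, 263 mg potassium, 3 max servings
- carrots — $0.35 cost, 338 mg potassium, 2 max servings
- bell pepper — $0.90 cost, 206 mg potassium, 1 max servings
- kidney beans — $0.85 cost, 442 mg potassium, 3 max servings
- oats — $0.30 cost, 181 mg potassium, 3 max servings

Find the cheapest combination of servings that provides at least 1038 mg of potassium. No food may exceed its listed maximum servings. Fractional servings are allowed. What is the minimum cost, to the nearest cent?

Cost per mg of potassium: carrots $0.0010, oats $0.0017, kidney beans $0.0019, strawberries $0.0030, bell pepper $0.0044.
Take 2 servings of carrots: +676.0 mg potassium for $0.70 (total $0.70, still need 362.0 mg).
Take 2 servings of oats: +362.0 mg potassium for $0.60 (total $1.30, still need 0.0 mg).
Greedy by cheapest-per-mg is optimal for a single linear constraint, so the minimum cost is $1.30.

$1.30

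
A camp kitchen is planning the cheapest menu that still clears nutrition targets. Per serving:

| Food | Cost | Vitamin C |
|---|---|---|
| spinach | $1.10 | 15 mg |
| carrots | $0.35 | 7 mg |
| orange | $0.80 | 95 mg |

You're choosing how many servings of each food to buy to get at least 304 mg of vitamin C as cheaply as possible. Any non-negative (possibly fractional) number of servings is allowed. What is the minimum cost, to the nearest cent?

Cost per mg of vitamin C: orange $0.0084, carrots $0.0500, spinach $0.0733.
With no serving limits, use only orange: 304 mg / 95 mg = 3.2 servings × $0.80 = $2.56.

$2.56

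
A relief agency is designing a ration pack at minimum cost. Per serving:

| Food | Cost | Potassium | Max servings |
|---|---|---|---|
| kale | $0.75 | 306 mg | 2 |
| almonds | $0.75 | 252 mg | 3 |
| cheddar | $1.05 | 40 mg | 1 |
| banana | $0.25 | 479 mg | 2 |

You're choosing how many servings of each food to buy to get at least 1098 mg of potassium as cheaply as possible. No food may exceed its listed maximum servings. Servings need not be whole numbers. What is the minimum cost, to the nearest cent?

$0.84

Cost per mg of potassium: banana $0.0005, kale $0.0025, almonds $0.0030, cheddar $0.0262.
Take 2 servings of banana: +958.0 mg potassium for $0.50 (total $0.50, still need 140.0 mg).
Take 0.4575 servings of kale: +140.0 mg potassium for $0.34 (total $0.84, still need 0.0 mg).
Greedy by cheapest-per-mg is optimal for a single linear constraint, so the minimum cost is $0.84.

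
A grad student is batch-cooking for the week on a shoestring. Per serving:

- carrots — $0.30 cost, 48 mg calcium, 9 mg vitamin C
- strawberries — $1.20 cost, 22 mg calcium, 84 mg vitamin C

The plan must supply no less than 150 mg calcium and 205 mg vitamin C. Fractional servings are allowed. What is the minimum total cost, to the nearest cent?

A basic optimal solution has at most two foods positive. Try each food alone and each pair with both targets met exactly.
carrots only: max(150/48, 205/9) = 22.78 servings → $6.83.
strawberries only: max(150/22, 205/84) = 6.818 servings → $8.18.
carrots + strawberries with both tight: 2.11 servings and 2.214 servings → $3.29.
So the least-cost plan costs $3.29.

$3.29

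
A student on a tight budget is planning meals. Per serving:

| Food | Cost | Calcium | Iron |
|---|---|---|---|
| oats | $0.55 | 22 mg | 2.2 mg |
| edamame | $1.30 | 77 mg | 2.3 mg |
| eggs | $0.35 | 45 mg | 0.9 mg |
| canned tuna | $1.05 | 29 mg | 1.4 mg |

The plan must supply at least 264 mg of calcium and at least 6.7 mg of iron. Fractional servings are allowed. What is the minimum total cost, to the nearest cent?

$2.36

With two linear requirements the optimum uses one or two foods; enumerate the corners.
oats only: max(264/22, 6.7/2.2) = 12 servings → $6.60.
edamame only: max(264/77, 6.7/2.3) = 3.429 servings → $4.46.
eggs only: max(264/45, 6.7/0.9) = 7.444 servings → $2.61.
canned tuna only: max(264/29, 6.7/1.4) = 9.103 servings → $9.56.
oats + edamame with both targets exact would need a negative amount; discard.
oats + eggs with both tight: 0.8068 servings and 5.472 servings → $2.36.
oats + canned tuna: intersection lies outside the first quadrant.
edamame + eggs with both tight: 1.868 servings and 2.67 servings → $3.36.
edamame + canned tuna: intersection lies outside the first quadrant.
eggs + canned tuna with both tight: 4.751 servings and 1.732 servings → $3.48.
So the least-cost plan costs $2.36.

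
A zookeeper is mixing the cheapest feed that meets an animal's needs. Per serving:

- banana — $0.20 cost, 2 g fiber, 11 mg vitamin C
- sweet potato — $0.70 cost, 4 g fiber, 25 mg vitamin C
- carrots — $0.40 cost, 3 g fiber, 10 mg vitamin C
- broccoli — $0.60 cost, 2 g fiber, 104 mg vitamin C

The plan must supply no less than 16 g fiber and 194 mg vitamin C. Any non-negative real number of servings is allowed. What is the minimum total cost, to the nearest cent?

A basic optimal solution has at most two foods positive. Try each food alone and each pair with both targets met exactly.
banana only: max(16/2, 194/11) = 17.64 servings → $3.53.
sweet potato only: max(16/4, 194/25) = 7.76 servings → $5.43.
carrots only: max(16/3, 194/10) = 19.4 servings → $7.76.
broccoli only: max(16/2, 194/104) = 8 servings → $4.80.
banana + sweet potato: intersection lies outside the first quadrant.
banana + carrots: intersection lies outside the first quadrant.
banana + broccoli with both tight: 6.86 servings and 1.14 servings → $2.06.
sweet potato + carrots: the both-tight solution has a negative serving — not a feasible corner.
sweet potato + broccoli with both tight: 3.486 servings and 1.027 servings → $3.06.
carrots + broccoli with both tight: 4.37 servings and 1.445 servings → $2.62.
The minimum over all feasible corners is $2.06.

$2.06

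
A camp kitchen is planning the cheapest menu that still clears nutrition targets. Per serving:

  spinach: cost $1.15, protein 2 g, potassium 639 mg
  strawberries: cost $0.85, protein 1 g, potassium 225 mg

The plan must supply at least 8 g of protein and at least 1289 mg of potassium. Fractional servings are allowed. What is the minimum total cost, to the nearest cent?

$4.60

At the optimum either one food covers both requirements or two foods hit both targets exactly; no other combination can be cheaper.
spinach only: max(8/2, 1289/639) = 4 servings → $4.60.
strawberries only: max(8/1, 1289/225) = 8 servings → $6.80.
spinach + strawberries: intersection lies outside the first quadrant.
Cheapest feasible corner: $4.60.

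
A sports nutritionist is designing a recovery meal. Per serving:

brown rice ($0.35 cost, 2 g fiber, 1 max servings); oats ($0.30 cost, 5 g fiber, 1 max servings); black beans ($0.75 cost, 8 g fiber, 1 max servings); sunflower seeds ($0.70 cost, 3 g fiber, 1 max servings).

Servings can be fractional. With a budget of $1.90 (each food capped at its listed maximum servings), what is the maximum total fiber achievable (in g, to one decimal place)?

Fiber per dollar: oats 16.67, black beans 10.67, brown rice 5.714, sunflower seeds 4.286.
Take 1 serving of oats: spends $0.30, +5.0 g fiber (running total 5.0 g).
Take 1 serving of black beans: spends $0.75, +8.0 g fiber (running total 13.0 g).
Take 1 serving of brown rice: spends $0.35, +2.0 g fiber (running total 15.0 g).
Take 0.7143 servings of sunflower seeds: spends $0.50, +2.1 g fiber (running total 17.1 g).
Greedy by best ratio exhausts the cost allowance optimally: 17.1 g.

17.1 g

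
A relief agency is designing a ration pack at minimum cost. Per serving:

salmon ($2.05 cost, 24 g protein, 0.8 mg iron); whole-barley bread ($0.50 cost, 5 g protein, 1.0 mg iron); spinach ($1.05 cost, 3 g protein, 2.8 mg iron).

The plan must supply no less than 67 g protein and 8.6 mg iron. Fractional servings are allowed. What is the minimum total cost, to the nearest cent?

$6.28

Check every corner: each single food scaled to meet both minima, and each pair solved so both constraints bind.
salmon only: max(67/24, 8.6/0.8) = 10.75 servings → $22.04.
whole-barley bread only: max(67/5, 8.6/1.0) = 13.4 servings → $6.70.
spinach only: max(67/3, 8.6/2.8) = 22.33 servings → $23.45.
salmon + whole-barley bread with both tight: 1.2 servings and 7.64 servings → $6.28.
salmon + spinach with both tight: 2.497 servings and 2.358 servings → $7.59.
whole-barley bread + spinach with both targets exact would need a negative amount; discard.
The minimum over all feasible corners is $6.28.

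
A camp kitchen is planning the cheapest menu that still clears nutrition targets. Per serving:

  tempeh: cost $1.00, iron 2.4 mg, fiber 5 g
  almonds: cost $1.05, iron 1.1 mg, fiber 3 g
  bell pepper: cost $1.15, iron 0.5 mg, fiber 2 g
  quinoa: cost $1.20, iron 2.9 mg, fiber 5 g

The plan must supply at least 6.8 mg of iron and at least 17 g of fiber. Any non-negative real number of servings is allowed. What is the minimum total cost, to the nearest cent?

Compare the cost at each extreme point of the feasible region.
tempeh only: max(6.8/2.4, 17/5) = 3.4 servings → $3.40.
almonds only: max(6.8/1.1, 17/3) = 6.182 servings → $6.49.
bell pepper only: max(6.8/0.5, 17/2) = 13.6 servings → $15.64.
quinoa only: max(6.8/2.9, 17/5) = 3.4 servings → $4.08.
tempeh + almonds with both tight: 1 serving and 4 servings → $5.20.
tempeh + bell pepper with both tight: 2.217 servings and 2.957 servings → $5.62.
tempeh + quinoa: the both-tight solution has a negative serving — not a feasible corner.
almonds + bell pepper: the both-tight solution has a negative serving — not a feasible corner.
almonds + quinoa with both tight: 4.781 servings and 0.5312 servings → $5.66.
bell pepper + quinoa with both tight: 4.636 servings and 1.545 servings → $7.19.
The minimum over all feasible corners is $3.40.

$3.40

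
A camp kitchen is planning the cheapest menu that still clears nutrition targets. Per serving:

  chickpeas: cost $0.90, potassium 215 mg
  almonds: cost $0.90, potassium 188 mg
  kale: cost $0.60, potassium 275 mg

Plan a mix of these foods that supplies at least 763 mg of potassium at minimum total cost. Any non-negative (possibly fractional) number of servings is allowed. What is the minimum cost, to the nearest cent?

Cost per mg of potassium: kale $0.0022, chickpeas $0.0042, almonds $0.0048.
With no serving limits, use only kale: 763 mg / 275 mg = 2.775 servings × $0.60 = $1.66.

$1.66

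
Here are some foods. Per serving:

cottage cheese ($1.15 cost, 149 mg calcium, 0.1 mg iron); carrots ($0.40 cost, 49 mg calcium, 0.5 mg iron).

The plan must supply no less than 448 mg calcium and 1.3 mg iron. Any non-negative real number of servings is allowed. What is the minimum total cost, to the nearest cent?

A basic optimal solution has at most two foods positive. Try each food alone and each pair with both targets met exactly.
cottage cheese only: max(448/149, 1.3/0.1) = 13 servings → $14.95.
carrots only: max(448/49, 1.3/0.5) = 9.143 servings → $3.66.
cottage cheese + carrots with both tight: 2.303 servings and 2.139 servings → $3.50.
The minimum over all feasible corners is $3.50.

$3.50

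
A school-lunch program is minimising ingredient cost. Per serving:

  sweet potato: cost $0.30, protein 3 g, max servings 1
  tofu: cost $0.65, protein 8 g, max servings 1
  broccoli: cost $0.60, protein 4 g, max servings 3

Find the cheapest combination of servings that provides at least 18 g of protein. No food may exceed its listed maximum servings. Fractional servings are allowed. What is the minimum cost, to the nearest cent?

$2.00

Cost per g of protein: tofu $0.0813, sweet potato $0.1000, broccoli $0.1500.
Take 1 serving of tofu: +8.0 g protein for $0.65 (total $0.65, still need 10.0 g).
Take 1 serving of sweet potato: +3.0 g protein for $0.30 (total $0.95, still need 7.0 g).
Take 1.75 servings of broccoli: +7.0 g protein for $1.05 (total $2.00, still need 0.0 g).
Filling from the cheapest source first is optimal under one linear minimum: $2.00.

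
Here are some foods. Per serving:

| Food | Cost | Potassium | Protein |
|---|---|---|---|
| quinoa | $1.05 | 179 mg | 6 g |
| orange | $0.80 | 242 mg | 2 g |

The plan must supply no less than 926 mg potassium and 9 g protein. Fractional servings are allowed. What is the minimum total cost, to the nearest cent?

quinoa only: max(926/179, 9/6) = 5.173 servings → $5.43.
orange only: max(926/242, 9/2) = 4.5 servings → $3.60.
quinoa + orange with both tight: 0.298 servings and 3.606 servings → $3.20.
So the least-cost plan costs $3.20.

$3.20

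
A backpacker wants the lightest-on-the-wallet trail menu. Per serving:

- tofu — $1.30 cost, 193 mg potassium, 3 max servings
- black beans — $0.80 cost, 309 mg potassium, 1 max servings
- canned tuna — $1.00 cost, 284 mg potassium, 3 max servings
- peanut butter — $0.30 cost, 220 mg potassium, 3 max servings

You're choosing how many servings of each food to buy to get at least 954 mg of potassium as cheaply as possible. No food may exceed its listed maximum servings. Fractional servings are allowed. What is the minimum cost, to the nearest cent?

Cost per mg of potassium: peanut butter $0.0014, black beans $0.0026, canned tuna $0.0035, tofu $0.0067.
Take 3 servings of peanut butter: +660.0 mg potassium for $0.90 (total $0.90, still need 294.0 mg).
Take 0.9515 servings of black beans: +294.0 mg potassium for $0.76 (total $1.66, still need 0.0 mg).
Greedy by cheapest-per-mg is optimal for a single linear constraint, so the minimum cost is $1.66.

$1.66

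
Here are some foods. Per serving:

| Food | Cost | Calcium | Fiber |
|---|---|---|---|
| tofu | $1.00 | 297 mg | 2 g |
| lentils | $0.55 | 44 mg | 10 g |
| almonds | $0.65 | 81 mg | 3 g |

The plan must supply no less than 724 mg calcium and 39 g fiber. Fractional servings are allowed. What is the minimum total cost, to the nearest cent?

The cheapest plan sits at a corner of the feasible region — with two constraints it uses at most two foods.
tofu only: max(724/297, 39/2) = 19.5 servings → $19.50.
lentils only: max(724/44, 39/10) = 16.45 servings → $9.05.
almonds only: max(724/81, 39/3) = 13 servings → $8.45.
tofu + lentils with both tight: 1.917 servings and 3.517 servings → $3.85.
tofu + almonds with both targets exact would need a negative amount; discard.
lentils + almonds with both tight: 1.456 servings and 8.147 servings → $6.10.
Cheapest feasible corner: $3.85.

$3.85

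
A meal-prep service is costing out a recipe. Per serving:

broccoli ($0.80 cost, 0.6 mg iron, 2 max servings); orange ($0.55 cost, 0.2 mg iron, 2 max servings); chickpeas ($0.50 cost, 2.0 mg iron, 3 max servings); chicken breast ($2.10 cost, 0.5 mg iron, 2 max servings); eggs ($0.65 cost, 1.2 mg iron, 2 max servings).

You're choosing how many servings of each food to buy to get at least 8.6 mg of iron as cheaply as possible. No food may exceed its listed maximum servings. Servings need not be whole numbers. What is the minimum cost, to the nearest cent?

$3.07

Cost per mg of iron: chickpeas $0.2500, eggs $0.5417, broccoli $1.3333, orange $2.7500, chicken breast $4.2000.
Take 3 servings of chickpeas: +6.0 mg iron for $1.50 (total $1.50, still need 2.6 mg).
Take 2 servings of eggs: +2.4 mg iron for $1.30 (total $2.80, still need 0.2 mg).
Take 0.3333 servings of broccoli: +0.2 mg iron for $0.27 (total $3.07, still need 0.0 mg).
Filling from the cheapest source first is optimal under one linear minimum: $3.07.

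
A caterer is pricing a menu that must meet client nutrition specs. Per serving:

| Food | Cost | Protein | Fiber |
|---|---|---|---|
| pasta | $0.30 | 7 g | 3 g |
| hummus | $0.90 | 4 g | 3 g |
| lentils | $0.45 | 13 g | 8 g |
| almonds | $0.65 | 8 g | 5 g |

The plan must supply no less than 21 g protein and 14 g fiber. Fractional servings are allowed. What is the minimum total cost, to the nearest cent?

$0.79

Minimising a linear cost over {protein ≥ 21, fiber ≥ 14, servings ≥ 0} — the optimum is at a vertex, using one or two foods.
pasta only: max(21/7, 14/3) = 4.667 servings → $1.40.
hummus only: max(21/4, 14/3) = 5.25 servings → $4.72.
lentils only: max(21/13, 14/8) = 1.75 servings → $0.79.
almonds only: max(21/8, 14/5) = 2.8 servings → $1.82.
pasta + hummus with both tight: 0.7778 servings and 3.889 servings → $3.73.
pasta + lentils: intersection lies outside the first quadrant.
pasta + almonds: intersection lies outside the first quadrant.
hummus + lentils with both tight: 2 servings and 1 serving → $2.25.
hummus + almonds with both tight: 1.75 servings and 1.75 servings → $2.71.
lentils + almonds: intersection lies outside the first quadrant.
So the least-cost plan costs $0.79.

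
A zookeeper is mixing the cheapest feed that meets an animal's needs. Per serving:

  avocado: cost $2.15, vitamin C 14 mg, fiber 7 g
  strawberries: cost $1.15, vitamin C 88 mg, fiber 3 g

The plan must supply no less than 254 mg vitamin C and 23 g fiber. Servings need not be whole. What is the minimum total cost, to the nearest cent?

Compare the cost at each extreme point of the feasible region.
avocado only: max(254/14, 23/7) = 18.14 servings → $39.01.
strawberries only: max(254/88, 23/3) = 7.667 servings → $8.82.
avocado + strawberries with both tight: 2.199 servings and 2.537 servings → $7.64.
So the least-cost plan costs $7.64.

$7.64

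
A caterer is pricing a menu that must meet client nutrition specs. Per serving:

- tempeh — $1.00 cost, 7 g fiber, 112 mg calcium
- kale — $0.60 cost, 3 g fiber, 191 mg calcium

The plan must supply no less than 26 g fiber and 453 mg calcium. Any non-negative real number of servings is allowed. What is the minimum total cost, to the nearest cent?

$3.76

Minimising a linear cost over {fiber ≥ 26, calcium ≥ 453, servings ≥ 0} — the optimum is at a vertex, using one or two foods.
tempeh only: max(26/7, 453/112) = 4.045 servings → $4.04.
kale only: max(26/3, 453/191) = 8.667 servings → $5.20.
tempeh + kale with both tight: 3.603 servings and 0.2587 servings → $3.76.
The minimum over all feasible corners is $3.76.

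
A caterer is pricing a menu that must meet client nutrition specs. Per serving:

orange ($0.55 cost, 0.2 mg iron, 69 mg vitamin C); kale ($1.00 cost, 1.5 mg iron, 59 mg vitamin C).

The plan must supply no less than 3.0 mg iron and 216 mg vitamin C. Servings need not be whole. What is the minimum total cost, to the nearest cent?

Minimising a linear cost over {iron ≥ 3.0, vitamin C ≥ 216, servings ≥ 0} — the optimum is at a vertex, using one or two foods.
orange only: max(3.0/0.2, 216/69) = 15 servings → $8.25.
kale only: max(3.0/1.5, 216/59) = 3.661 servings → $3.66.
orange + kale with both tight: 1.603 servings and 1.786 servings → $2.67.
The minimum over all feasible corners is $2.67.

$2.67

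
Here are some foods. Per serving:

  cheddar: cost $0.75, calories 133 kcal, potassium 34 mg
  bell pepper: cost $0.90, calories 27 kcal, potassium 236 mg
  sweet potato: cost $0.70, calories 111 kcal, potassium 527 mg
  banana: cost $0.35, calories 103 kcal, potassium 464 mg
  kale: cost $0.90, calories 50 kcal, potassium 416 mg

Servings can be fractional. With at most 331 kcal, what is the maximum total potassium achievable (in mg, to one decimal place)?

Potassium per kcal: bell pepper 8.741, kale 8.32, sweet potato 4.748, banana 4.505, cheddar 0.2556.
With no serving limits, spend the whole calories allowance on bell pepper: 331 kcal / 27 kcal × 236 mg = 2893.2 mg.

2893.2 mg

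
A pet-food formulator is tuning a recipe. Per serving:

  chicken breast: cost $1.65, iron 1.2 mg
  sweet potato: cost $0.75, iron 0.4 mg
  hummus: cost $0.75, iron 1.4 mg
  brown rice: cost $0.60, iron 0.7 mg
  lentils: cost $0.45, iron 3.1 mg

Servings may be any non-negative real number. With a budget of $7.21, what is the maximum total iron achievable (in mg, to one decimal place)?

Iron per dollar: lentils 6.889, hummus 1.867, brown rice 1.167, chicken breast 0.7273, sweet potato 0.5333.
With no serving limits, spend the whole cost allowance on lentils: $7.21 / $0.45 × 3.1 mg = 49.7 mg.

49.7 mg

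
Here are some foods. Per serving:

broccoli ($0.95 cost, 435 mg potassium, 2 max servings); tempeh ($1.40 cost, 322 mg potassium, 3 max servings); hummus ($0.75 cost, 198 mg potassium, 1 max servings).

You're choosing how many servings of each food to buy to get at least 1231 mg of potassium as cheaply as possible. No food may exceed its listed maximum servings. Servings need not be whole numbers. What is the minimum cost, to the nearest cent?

$3.36

Cost per mg of potassium: broccoli $0.0022, hummus $0.0038, tempeh $0.0043.
Take 2 servings of broccoli: +870.0 mg potassium for $1.90 (total $1.90, still need 361.0 mg).
Take 1 serving of hummus: +198.0 mg potassium for $0.75 (total $2.65, still need 163.0 mg).
Take 0.5062 servings of tempeh: +163.0 mg potassium for $0.71 (total $3.36, still need 0.0 mg).
Filling from the cheapest source first is optimal under one linear minimum: $3.36.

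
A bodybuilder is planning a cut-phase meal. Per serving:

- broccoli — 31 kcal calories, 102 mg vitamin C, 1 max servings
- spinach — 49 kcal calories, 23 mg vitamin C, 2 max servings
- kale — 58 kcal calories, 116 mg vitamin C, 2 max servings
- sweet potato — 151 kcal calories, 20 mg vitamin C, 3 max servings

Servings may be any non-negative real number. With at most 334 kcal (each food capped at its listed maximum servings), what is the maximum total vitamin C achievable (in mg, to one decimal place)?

Vitamin C per kcal: broccoli 3.29, kale 2, spinach 0.4694, sweet potato 0.1325.
Take 1 serving of broccoli: uses 31 kcal, +102.0 mg vitamin C (running total 102.0 mg).
Take 2 servings of kale: uses 116 kcal, +232.0 mg vitamin C (running total 334.0 mg).
Take 2 servings of spinach: uses 98 kcal, +46.0 mg vitamin C (running total 380.0 mg).
Take 0.5894 servings of sweet potato: uses 89 kcal, +11.8 mg vitamin C (running total 391.8 mg).
Filling greedily by vitamin C-per-kcal is optimal for one linear limit, giving 391.8 mg.

391.8 mg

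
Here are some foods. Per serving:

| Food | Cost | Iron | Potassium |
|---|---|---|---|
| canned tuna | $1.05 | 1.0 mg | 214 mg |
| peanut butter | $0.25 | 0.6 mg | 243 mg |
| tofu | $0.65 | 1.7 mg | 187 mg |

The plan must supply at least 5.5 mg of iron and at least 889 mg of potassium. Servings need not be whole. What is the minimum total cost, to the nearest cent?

For a min-cost LP with two ≥-constraints, a basic feasible solution has at most two positive variables.
canned tuna only: max(5.5/1.0, 889/214) = 5.5 servings → $5.78.
peanut butter only: max(5.5/0.6, 889/243) = 9.167 servings → $2.29.
tofu only: max(5.5/1.7, 889/187) = 4.754 servings → $3.09.
canned tuna + peanut butter: the both-tight solution has a negative serving — not a feasible corner.
canned tuna + tofu with both tight: 2.731 servings and 1.629 servings → $3.93.
peanut butter + tofu with both tight: 1.605 servings and 2.669 servings → $2.14.
Cheapest feasible corner: $2.14.

$2.14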